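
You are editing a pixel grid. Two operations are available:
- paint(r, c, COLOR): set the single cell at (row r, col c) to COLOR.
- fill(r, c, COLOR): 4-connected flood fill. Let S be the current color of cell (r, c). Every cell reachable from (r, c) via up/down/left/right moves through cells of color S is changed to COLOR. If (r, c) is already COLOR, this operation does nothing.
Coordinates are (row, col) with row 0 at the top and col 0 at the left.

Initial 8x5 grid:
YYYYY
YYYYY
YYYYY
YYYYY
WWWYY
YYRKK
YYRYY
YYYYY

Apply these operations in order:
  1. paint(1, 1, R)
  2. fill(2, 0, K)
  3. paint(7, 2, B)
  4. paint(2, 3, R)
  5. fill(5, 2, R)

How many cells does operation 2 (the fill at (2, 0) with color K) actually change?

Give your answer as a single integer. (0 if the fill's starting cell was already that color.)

After op 1 paint(1,1,R):
YYYYY
YRYYY
YYYYY
YYYYY
WWWYY
YYRKK
YYRYY
YYYYY
After op 2 fill(2,0,K) [21 cells changed]:
KKKKK
KRKKK
KKKKK
KKKKK
WWWKK
YYRKK
YYRYY
YYYYY

Answer: 21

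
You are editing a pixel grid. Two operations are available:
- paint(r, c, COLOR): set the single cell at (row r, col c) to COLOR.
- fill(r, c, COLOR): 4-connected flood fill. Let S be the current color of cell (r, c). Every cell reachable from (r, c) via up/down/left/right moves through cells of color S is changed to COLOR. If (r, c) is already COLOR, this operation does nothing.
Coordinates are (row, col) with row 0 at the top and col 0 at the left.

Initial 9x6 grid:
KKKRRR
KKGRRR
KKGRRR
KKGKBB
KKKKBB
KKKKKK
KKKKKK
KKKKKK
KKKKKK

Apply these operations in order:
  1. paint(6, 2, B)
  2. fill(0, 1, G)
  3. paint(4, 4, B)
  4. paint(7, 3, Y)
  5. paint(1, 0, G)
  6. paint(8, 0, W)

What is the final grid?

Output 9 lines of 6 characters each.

After op 1 paint(6,2,B):
KKKRRR
KKGRRR
KKGRRR
KKGKBB
KKKKBB
KKKKKK
KKBKKK
KKKKKK
KKKKKK
After op 2 fill(0,1,G) [37 cells changed]:
GGGRRR
GGGRRR
GGGRRR
GGGGBB
GGGGBB
GGGGGG
GGBGGG
GGGGGG
GGGGGG
After op 3 paint(4,4,B):
GGGRRR
GGGRRR
GGGRRR
GGGGBB
GGGGBB
GGGGGG
GGBGGG
GGGGGG
GGGGGG
After op 4 paint(7,3,Y):
GGGRRR
GGGRRR
GGGRRR
GGGGBB
GGGGBB
GGGGGG
GGBGGG
GGGYGG
GGGGGG
After op 5 paint(1,0,G):
GGGRRR
GGGRRR
GGGRRR
GGGGBB
GGGGBB
GGGGGG
GGBGGG
GGGYGG
GGGGGG
After op 6 paint(8,0,W):
GGGRRR
GGGRRR
GGGRRR
GGGGBB
GGGGBB
GGGGGG
GGBGGG
GGGYGG
WGGGGG

Answer: GGGRRR
GGGRRR
GGGRRR
GGGGBB
GGGGBB
GGGGGG
GGBGGG
GGGYGG
WGGGGG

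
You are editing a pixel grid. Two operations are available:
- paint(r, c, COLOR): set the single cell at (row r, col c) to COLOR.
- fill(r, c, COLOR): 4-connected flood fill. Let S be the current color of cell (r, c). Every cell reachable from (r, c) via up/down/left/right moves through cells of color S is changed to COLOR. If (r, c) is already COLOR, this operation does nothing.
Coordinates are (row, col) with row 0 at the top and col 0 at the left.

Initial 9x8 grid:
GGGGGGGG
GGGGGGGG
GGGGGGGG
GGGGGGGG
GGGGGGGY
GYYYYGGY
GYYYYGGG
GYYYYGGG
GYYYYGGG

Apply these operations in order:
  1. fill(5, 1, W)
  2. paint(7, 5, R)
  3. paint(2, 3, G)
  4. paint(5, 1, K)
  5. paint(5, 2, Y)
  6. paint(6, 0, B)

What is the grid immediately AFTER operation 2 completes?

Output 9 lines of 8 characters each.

After op 1 fill(5,1,W) [16 cells changed]:
GGGGGGGG
GGGGGGGG
GGGGGGGG
GGGGGGGG
GGGGGGGY
GWWWWGGY
GWWWWGGG
GWWWWGGG
GWWWWGGG
After op 2 paint(7,5,R):
GGGGGGGG
GGGGGGGG
GGGGGGGG
GGGGGGGG
GGGGGGGY
GWWWWGGY
GWWWWGGG
GWWWWRGG
GWWWWGGG

Answer: GGGGGGGG
GGGGGGGG
GGGGGGGG
GGGGGGGG
GGGGGGGY
GWWWWGGY
GWWWWGGG
GWWWWRGG
GWWWWGGG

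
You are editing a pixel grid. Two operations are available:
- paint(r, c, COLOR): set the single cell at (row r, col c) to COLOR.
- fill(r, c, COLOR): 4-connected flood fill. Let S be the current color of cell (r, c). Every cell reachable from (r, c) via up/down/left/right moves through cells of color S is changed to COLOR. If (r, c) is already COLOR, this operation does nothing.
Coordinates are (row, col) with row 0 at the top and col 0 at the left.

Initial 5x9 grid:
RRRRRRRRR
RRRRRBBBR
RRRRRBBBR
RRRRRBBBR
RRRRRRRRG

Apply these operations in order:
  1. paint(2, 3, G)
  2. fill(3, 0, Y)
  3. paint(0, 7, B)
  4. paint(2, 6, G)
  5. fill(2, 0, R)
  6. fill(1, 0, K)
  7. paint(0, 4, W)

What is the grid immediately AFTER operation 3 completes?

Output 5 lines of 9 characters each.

After op 1 paint(2,3,G):
RRRRRRRRR
RRRRRBBBR
RRRGRBBBR
RRRRRBBBR
RRRRRRRRG
After op 2 fill(3,0,Y) [34 cells changed]:
YYYYYYYYY
YYYYYBBBY
YYYGYBBBY
YYYYYBBBY
YYYYYYYYG
After op 3 paint(0,7,B):
YYYYYYYBY
YYYYYBBBY
YYYGYBBBY
YYYYYBBBY
YYYYYYYYG

Answer: YYYYYYYBY
YYYYYBBBY
YYYGYBBBY
YYYYYBBBY
YYYYYYYYG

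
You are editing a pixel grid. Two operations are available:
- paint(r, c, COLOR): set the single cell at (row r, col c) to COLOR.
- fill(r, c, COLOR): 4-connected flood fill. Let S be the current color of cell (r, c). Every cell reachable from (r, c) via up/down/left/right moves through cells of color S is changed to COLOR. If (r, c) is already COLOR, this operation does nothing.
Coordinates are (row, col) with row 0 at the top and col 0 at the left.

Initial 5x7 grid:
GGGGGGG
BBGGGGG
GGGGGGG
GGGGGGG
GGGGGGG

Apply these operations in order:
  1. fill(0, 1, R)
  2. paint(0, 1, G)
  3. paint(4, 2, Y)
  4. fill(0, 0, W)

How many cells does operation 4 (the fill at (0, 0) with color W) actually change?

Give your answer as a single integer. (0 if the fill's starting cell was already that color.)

After op 1 fill(0,1,R) [33 cells changed]:
RRRRRRR
BBRRRRR
RRRRRRR
RRRRRRR
RRRRRRR
After op 2 paint(0,1,G):
RGRRRRR
BBRRRRR
RRRRRRR
RRRRRRR
RRRRRRR
After op 3 paint(4,2,Y):
RGRRRRR
BBRRRRR
RRRRRRR
RRRRRRR
RRYRRRR
After op 4 fill(0,0,W) [1 cells changed]:
WGRRRRR
BBRRRRR
RRRRRRR
RRRRRRR
RRYRRRR

Answer: 1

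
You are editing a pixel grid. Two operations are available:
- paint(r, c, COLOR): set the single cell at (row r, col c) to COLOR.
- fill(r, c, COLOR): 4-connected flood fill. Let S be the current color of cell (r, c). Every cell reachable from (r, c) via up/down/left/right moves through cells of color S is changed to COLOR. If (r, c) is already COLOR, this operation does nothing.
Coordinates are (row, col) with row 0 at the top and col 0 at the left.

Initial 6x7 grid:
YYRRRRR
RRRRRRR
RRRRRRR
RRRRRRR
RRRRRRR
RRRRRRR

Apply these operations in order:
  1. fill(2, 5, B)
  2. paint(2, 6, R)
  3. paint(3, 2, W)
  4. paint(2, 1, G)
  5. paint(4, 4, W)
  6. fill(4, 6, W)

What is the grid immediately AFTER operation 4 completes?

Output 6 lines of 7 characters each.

Answer: YYBBBBB
BBBBBBB
BGBBBBR
BBWBBBB
BBBBBBB
BBBBBBB

Derivation:
After op 1 fill(2,5,B) [40 cells changed]:
YYBBBBB
BBBBBBB
BBBBBBB
BBBBBBB
BBBBBBB
BBBBBBB
After op 2 paint(2,6,R):
YYBBBBB
BBBBBBB
BBBBBBR
BBBBBBB
BBBBBBB
BBBBBBB
After op 3 paint(3,2,W):
YYBBBBB
BBBBBBB
BBBBBBR
BBWBBBB
BBBBBBB
BBBBBBB
After op 4 paint(2,1,G):
YYBBBBB
BBBBBBB
BGBBBBR
BBWBBBB
BBBBBBB
BBBBBBB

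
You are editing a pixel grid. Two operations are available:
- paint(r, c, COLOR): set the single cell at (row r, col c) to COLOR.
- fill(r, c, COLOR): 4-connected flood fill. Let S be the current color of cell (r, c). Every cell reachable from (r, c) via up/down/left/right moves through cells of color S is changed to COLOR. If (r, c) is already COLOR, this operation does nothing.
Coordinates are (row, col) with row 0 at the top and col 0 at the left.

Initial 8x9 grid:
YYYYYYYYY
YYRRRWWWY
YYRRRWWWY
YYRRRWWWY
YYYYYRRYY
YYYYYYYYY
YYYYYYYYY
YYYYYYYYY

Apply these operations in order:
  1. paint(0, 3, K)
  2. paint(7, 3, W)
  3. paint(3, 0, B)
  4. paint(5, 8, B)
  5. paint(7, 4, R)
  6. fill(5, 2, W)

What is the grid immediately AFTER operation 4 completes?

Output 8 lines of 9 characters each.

Answer: YYYKYYYYY
YYRRRWWWY
YYRRRWWWY
BYRRRWWWY
YYYYYRRYY
YYYYYYYYB
YYYYYYYYY
YYYWYYYYY

Derivation:
After op 1 paint(0,3,K):
YYYKYYYYY
YYRRRWWWY
YYRRRWWWY
YYRRRWWWY
YYYYYRRYY
YYYYYYYYY
YYYYYYYYY
YYYYYYYYY
After op 2 paint(7,3,W):
YYYKYYYYY
YYRRRWWWY
YYRRRWWWY
YYRRRWWWY
YYYYYRRYY
YYYYYYYYY
YYYYYYYYY
YYYWYYYYY
After op 3 paint(3,0,B):
YYYKYYYYY
YYRRRWWWY
YYRRRWWWY
BYRRRWWWY
YYYYYRRYY
YYYYYYYYY
YYYYYYYYY
YYYWYYYYY
After op 4 paint(5,8,B):
YYYKYYYYY
YYRRRWWWY
YYRRRWWWY
BYRRRWWWY
YYYYYRRYY
YYYYYYYYB
YYYYYYYYY
YYYWYYYYY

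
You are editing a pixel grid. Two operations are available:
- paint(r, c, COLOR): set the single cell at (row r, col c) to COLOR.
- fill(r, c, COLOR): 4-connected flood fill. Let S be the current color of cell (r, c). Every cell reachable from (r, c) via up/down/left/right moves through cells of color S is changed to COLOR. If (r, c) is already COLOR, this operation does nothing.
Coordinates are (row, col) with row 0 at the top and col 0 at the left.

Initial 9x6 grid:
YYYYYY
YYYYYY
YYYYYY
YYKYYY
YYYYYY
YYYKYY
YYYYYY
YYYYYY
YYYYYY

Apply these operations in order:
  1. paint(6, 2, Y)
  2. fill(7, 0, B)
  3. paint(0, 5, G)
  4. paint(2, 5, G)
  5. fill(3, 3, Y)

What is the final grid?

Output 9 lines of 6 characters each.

After op 1 paint(6,2,Y):
YYYYYY
YYYYYY
YYYYYY
YYKYYY
YYYYYY
YYYKYY
YYYYYY
YYYYYY
YYYYYY
After op 2 fill(7,0,B) [52 cells changed]:
BBBBBB
BBBBBB
BBBBBB
BBKBBB
BBBBBB
BBBKBB
BBBBBB
BBBBBB
BBBBBB
After op 3 paint(0,5,G):
BBBBBG
BBBBBB
BBBBBB
BBKBBB
BBBBBB
BBBKBB
BBBBBB
BBBBBB
BBBBBB
After op 4 paint(2,5,G):
BBBBBG
BBBBBB
BBBBBG
BBKBBB
BBBBBB
BBBKBB
BBBBBB
BBBBBB
BBBBBB
After op 5 fill(3,3,Y) [50 cells changed]:
YYYYYG
YYYYYY
YYYYYG
YYKYYY
YYYYYY
YYYKYY
YYYYYY
YYYYYY
YYYYYY

Answer: YYYYYG
YYYYYY
YYYYYG
YYKYYY
YYYYYY
YYYKYY
YYYYYY
YYYYYY
YYYYYY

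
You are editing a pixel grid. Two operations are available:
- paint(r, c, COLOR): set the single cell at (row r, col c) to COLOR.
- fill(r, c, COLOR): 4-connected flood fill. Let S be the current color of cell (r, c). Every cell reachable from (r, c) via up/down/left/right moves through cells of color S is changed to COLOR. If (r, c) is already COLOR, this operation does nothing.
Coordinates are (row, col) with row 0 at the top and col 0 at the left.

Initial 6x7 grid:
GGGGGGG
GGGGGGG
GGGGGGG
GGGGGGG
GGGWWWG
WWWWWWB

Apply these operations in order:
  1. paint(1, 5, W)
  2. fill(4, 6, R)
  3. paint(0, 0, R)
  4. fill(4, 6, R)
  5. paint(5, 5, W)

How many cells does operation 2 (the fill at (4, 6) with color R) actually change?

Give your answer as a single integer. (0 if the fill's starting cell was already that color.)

Answer: 31

Derivation:
After op 1 paint(1,5,W):
GGGGGGG
GGGGGWG
GGGGGGG
GGGGGGG
GGGWWWG
WWWWWWB
After op 2 fill(4,6,R) [31 cells changed]:
RRRRRRR
RRRRRWR
RRRRRRR
RRRRRRR
RRRWWWR
WWWWWWB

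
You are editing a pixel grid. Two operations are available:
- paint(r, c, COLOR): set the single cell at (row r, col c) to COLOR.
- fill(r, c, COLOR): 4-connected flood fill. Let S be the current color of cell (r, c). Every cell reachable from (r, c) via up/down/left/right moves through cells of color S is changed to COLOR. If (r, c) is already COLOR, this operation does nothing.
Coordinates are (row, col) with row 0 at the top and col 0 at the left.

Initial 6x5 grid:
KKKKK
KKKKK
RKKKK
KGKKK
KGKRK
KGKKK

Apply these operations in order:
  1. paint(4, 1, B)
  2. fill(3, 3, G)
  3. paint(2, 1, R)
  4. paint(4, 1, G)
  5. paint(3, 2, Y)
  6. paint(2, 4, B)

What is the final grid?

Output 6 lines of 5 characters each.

Answer: GGGGG
GGGGG
RRGGB
KGYGG
KGGRG
KGGGG

Derivation:
After op 1 paint(4,1,B):
KKKKK
KKKKK
RKKKK
KGKKK
KBKRK
KGKKK
After op 2 fill(3,3,G) [22 cells changed]:
GGGGG
GGGGG
RGGGG
KGGGG
KBGRG
KGGGG
After op 3 paint(2,1,R):
GGGGG
GGGGG
RRGGG
KGGGG
KBGRG
KGGGG
After op 4 paint(4,1,G):
GGGGG
GGGGG
RRGGG
KGGGG
KGGRG
KGGGG
After op 5 paint(3,2,Y):
GGGGG
GGGGG
RRGGG
KGYGG
KGGRG
KGGGG
After op 6 paint(2,4,B):
GGGGG
GGGGG
RRGGB
KGYGG
KGGRG
KGGGG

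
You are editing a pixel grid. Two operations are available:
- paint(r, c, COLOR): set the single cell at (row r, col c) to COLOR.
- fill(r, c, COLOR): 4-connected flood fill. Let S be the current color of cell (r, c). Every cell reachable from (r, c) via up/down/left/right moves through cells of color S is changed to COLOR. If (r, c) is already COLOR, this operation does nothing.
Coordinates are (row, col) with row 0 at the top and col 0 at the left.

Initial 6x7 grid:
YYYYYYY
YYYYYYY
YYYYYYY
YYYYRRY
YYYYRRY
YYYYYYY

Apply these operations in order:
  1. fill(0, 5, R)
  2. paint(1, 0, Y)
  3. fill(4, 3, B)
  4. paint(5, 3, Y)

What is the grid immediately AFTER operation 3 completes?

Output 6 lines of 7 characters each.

Answer: BBBBBBB
YBBBBBB
BBBBBBB
BBBBBBB
BBBBBBB
BBBBBBB

Derivation:
After op 1 fill(0,5,R) [38 cells changed]:
RRRRRRR
RRRRRRR
RRRRRRR
RRRRRRR
RRRRRRR
RRRRRRR
After op 2 paint(1,0,Y):
RRRRRRR
YRRRRRR
RRRRRRR
RRRRRRR
RRRRRRR
RRRRRRR
After op 3 fill(4,3,B) [41 cells changed]:
BBBBBBB
YBBBBBB
BBBBBBB
BBBBBBB
BBBBBBB
BBBBBBB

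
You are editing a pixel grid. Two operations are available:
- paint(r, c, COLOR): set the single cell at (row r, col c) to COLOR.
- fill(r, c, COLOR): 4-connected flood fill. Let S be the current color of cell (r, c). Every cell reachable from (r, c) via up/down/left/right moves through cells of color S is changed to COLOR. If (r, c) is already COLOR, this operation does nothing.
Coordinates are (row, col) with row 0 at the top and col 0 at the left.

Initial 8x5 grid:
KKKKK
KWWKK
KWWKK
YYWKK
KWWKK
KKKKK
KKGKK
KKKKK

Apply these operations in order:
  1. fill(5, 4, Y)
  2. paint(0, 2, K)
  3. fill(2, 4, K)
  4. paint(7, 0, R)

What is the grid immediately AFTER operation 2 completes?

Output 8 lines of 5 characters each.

Answer: YYKYY
YWWYY
YWWYY
YYWYY
YWWYY
YYYYY
YYGYY
YYYYY

Derivation:
After op 1 fill(5,4,Y) [30 cells changed]:
YYYYY
YWWYY
YWWYY
YYWYY
YWWYY
YYYYY
YYGYY
YYYYY
After op 2 paint(0,2,K):
YYKYY
YWWYY
YWWYY
YYWYY
YWWYY
YYYYY
YYGYY
YYYYY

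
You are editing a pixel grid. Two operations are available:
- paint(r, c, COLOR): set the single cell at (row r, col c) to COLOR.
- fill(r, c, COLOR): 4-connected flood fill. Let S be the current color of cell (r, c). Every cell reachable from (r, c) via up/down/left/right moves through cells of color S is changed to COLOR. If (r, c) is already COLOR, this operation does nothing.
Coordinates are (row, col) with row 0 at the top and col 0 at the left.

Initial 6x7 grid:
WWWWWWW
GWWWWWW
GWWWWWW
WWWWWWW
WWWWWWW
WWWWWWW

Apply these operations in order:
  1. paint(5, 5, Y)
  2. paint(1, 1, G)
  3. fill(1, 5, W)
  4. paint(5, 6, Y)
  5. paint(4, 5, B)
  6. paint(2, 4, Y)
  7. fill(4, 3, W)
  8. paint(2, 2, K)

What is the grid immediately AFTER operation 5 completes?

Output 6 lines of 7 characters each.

Answer: WWWWWWW
GGWWWWW
GWWWWWW
WWWWWWW
WWWWWBW
WWWWWYY

Derivation:
After op 1 paint(5,5,Y):
WWWWWWW
GWWWWWW
GWWWWWW
WWWWWWW
WWWWWWW
WWWWWYW
After op 2 paint(1,1,G):
WWWWWWW
GGWWWWW
GWWWWWW
WWWWWWW
WWWWWWW
WWWWWYW
After op 3 fill(1,5,W) [0 cells changed]:
WWWWWWW
GGWWWWW
GWWWWWW
WWWWWWW
WWWWWWW
WWWWWYW
After op 4 paint(5,6,Y):
WWWWWWW
GGWWWWW
GWWWWWW
WWWWWWW
WWWWWWW
WWWWWYY
After op 5 paint(4,5,B):
WWWWWWW
GGWWWWW
GWWWWWW
WWWWWWW
WWWWWBW
WWWWWYY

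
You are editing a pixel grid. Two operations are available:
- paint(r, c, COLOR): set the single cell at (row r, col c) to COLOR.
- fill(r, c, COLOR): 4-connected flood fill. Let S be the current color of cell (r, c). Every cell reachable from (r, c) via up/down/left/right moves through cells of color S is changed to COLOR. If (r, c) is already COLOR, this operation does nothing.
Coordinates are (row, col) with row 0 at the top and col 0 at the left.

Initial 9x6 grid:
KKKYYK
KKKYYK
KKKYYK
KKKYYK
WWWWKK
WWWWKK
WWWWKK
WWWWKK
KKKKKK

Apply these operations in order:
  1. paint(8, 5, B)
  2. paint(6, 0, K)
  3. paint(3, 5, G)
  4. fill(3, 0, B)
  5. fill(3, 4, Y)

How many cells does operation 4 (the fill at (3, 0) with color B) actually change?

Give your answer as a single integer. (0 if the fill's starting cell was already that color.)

Answer: 12

Derivation:
After op 1 paint(8,5,B):
KKKYYK
KKKYYK
KKKYYK
KKKYYK
WWWWKK
WWWWKK
WWWWKK
WWWWKK
KKKKKB
After op 2 paint(6,0,K):
KKKYYK
KKKYYK
KKKYYK
KKKYYK
WWWWKK
WWWWKK
KWWWKK
WWWWKK
KKKKKB
After op 3 paint(3,5,G):
KKKYYK
KKKYYK
KKKYYK
KKKYYG
WWWWKK
WWWWKK
KWWWKK
WWWWKK
KKKKKB
After op 4 fill(3,0,B) [12 cells changed]:
BBBYYK
BBBYYK
BBBYYK
BBBYYG
WWWWKK
WWWWKK
KWWWKK
WWWWKK
KKKKKB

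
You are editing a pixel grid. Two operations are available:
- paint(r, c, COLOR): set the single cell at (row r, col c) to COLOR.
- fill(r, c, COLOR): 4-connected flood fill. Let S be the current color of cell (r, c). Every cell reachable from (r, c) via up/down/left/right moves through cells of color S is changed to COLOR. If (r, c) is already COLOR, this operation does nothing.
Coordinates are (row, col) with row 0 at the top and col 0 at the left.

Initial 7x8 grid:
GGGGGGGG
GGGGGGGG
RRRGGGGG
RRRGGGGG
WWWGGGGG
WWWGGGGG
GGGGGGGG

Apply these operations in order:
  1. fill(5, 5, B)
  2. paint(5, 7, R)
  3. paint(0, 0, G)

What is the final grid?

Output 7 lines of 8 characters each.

After op 1 fill(5,5,B) [44 cells changed]:
BBBBBBBB
BBBBBBBB
RRRBBBBB
RRRBBBBB
WWWBBBBB
WWWBBBBB
BBBBBBBB
After op 2 paint(5,7,R):
BBBBBBBB
BBBBBBBB
RRRBBBBB
RRRBBBBB
WWWBBBBB
WWWBBBBR
BBBBBBBB
After op 3 paint(0,0,G):
GBBBBBBB
BBBBBBBB
RRRBBBBB
RRRBBBBB
WWWBBBBB
WWWBBBBR
BBBBBBBB

Answer: GBBBBBBB
BBBBBBBB
RRRBBBBB
RRRBBBBB
WWWBBBBB
WWWBBBBR
BBBBBBBB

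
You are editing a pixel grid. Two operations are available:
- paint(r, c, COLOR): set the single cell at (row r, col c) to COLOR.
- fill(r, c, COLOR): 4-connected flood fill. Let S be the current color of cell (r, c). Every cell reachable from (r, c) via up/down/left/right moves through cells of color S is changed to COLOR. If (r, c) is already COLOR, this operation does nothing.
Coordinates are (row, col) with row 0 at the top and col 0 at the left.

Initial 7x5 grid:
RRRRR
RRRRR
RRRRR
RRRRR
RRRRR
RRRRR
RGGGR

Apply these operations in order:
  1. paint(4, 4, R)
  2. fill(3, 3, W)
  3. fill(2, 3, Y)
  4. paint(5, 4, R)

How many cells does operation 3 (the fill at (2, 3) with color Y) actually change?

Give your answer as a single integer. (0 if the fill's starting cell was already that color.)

Answer: 32

Derivation:
After op 1 paint(4,4,R):
RRRRR
RRRRR
RRRRR
RRRRR
RRRRR
RRRRR
RGGGR
After op 2 fill(3,3,W) [32 cells changed]:
WWWWW
WWWWW
WWWWW
WWWWW
WWWWW
WWWWW
WGGGW
After op 3 fill(2,3,Y) [32 cells changed]:
YYYYY
YYYYY
YYYYY
YYYYY
YYYYY
YYYYY
YGGGY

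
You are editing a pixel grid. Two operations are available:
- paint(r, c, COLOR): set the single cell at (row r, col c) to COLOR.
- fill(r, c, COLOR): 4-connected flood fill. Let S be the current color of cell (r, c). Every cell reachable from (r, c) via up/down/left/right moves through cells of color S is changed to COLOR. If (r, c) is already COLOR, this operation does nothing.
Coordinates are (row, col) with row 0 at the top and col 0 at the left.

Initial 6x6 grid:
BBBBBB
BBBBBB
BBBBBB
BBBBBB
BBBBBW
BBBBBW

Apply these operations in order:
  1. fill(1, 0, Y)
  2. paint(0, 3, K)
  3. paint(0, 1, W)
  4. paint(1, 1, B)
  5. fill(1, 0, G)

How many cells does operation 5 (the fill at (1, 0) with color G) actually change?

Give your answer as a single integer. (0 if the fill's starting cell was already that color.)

After op 1 fill(1,0,Y) [34 cells changed]:
YYYYYY
YYYYYY
YYYYYY
YYYYYY
YYYYYW
YYYYYW
After op 2 paint(0,3,K):
YYYKYY
YYYYYY
YYYYYY
YYYYYY
YYYYYW
YYYYYW
After op 3 paint(0,1,W):
YWYKYY
YYYYYY
YYYYYY
YYYYYY
YYYYYW
YYYYYW
After op 4 paint(1,1,B):
YWYKYY
YBYYYY
YYYYYY
YYYYYY
YYYYYW
YYYYYW
After op 5 fill(1,0,G) [31 cells changed]:
GWGKGG
GBGGGG
GGGGGG
GGGGGG
GGGGGW
GGGGGW

Answer: 31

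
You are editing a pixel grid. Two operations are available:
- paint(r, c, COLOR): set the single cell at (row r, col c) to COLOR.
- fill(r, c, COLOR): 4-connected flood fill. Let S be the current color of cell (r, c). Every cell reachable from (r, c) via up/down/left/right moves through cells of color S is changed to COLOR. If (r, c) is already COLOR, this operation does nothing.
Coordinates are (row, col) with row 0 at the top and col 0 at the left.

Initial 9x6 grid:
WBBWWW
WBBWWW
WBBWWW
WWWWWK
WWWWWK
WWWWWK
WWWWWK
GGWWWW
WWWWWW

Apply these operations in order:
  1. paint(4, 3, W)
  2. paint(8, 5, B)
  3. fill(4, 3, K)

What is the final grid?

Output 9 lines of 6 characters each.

Answer: KBBKKK
KBBKKK
KBBKKK
KKKKKK
KKKKKK
KKKKKK
KKKKKK
GGKKKK
KKKKKB

Derivation:
After op 1 paint(4,3,W):
WBBWWW
WBBWWW
WBBWWW
WWWWWK
WWWWWK
WWWWWK
WWWWWK
GGWWWW
WWWWWW
After op 2 paint(8,5,B):
WBBWWW
WBBWWW
WBBWWW
WWWWWK
WWWWWK
WWWWWK
WWWWWK
GGWWWW
WWWWWB
After op 3 fill(4,3,K) [41 cells changed]:
KBBKKK
KBBKKK
KBBKKK
KKKKKK
KKKKKK
KKKKKK
KKKKKK
GGKKKK
KKKKKB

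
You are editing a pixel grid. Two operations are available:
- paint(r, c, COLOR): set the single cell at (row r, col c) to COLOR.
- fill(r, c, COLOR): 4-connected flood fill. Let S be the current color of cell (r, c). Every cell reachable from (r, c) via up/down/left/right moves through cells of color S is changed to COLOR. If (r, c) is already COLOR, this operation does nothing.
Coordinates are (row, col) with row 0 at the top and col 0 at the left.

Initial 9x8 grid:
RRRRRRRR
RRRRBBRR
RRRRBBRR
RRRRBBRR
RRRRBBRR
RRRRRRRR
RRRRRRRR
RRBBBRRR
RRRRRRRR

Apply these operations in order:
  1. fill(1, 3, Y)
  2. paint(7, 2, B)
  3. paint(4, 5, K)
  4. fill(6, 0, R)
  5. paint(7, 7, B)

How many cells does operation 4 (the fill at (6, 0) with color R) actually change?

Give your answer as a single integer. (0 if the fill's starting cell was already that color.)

Answer: 61

Derivation:
After op 1 fill(1,3,Y) [61 cells changed]:
YYYYYYYY
YYYYBBYY
YYYYBBYY
YYYYBBYY
YYYYBBYY
YYYYYYYY
YYYYYYYY
YYBBBYYY
YYYYYYYY
After op 2 paint(7,2,B):
YYYYYYYY
YYYYBBYY
YYYYBBYY
YYYYBBYY
YYYYBBYY
YYYYYYYY
YYYYYYYY
YYBBBYYY
YYYYYYYY
After op 3 paint(4,5,K):
YYYYYYYY
YYYYBBYY
YYYYBBYY
YYYYBBYY
YYYYBKYY
YYYYYYYY
YYYYYYYY
YYBBBYYY
YYYYYYYY
After op 4 fill(6,0,R) [61 cells changed]:
RRRRRRRR
RRRRBBRR
RRRRBBRR
RRRRBBRR
RRRRBKRR
RRRRRRRR
RRRRRRRR
RRBBBRRR
RRRRRRRR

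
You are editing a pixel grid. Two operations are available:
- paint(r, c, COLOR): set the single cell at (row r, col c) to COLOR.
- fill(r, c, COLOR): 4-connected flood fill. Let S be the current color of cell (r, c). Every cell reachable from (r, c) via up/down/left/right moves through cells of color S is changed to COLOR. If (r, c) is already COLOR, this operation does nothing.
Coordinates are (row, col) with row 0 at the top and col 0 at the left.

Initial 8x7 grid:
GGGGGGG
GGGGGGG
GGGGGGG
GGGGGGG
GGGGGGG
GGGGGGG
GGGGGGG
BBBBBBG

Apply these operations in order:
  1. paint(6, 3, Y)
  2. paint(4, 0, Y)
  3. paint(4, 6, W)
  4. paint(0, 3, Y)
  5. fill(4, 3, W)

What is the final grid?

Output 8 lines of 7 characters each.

Answer: WWWYWWW
WWWWWWW
WWWWWWW
WWWWWWW
YWWWWWW
WWWWWWW
WWWYWWW
BBBBBBW

Derivation:
After op 1 paint(6,3,Y):
GGGGGGG
GGGGGGG
GGGGGGG
GGGGGGG
GGGGGGG
GGGGGGG
GGGYGGG
BBBBBBG
After op 2 paint(4,0,Y):
GGGGGGG
GGGGGGG
GGGGGGG
GGGGGGG
YGGGGGG
GGGGGGG
GGGYGGG
BBBBBBG
After op 3 paint(4,6,W):
GGGGGGG
GGGGGGG
GGGGGGG
GGGGGGG
YGGGGGW
GGGGGGG
GGGYGGG
BBBBBBG
After op 4 paint(0,3,Y):
GGGYGGG
GGGGGGG
GGGGGGG
GGGGGGG
YGGGGGW
GGGGGGG
GGGYGGG
BBBBBBG
After op 5 fill(4,3,W) [46 cells changed]:
WWWYWWW
WWWWWWW
WWWWWWW
WWWWWWW
YWWWWWW
WWWWWWW
WWWYWWW
BBBBBBW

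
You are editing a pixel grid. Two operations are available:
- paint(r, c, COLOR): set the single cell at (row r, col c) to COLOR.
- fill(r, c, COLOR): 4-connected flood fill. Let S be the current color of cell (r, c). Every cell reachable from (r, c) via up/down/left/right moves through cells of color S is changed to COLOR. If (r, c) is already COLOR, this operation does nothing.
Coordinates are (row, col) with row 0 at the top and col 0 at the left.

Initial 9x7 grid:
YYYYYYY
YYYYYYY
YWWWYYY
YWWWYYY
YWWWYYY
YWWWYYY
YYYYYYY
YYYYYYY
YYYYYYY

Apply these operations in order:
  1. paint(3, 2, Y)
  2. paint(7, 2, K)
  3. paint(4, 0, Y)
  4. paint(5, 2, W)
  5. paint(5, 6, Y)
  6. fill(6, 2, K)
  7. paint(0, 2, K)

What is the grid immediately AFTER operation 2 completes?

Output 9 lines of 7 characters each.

Answer: YYYYYYY
YYYYYYY
YWWWYYY
YWYWYYY
YWWWYYY
YWWWYYY
YYYYYYY
YYKYYYY
YYYYYYY

Derivation:
After op 1 paint(3,2,Y):
YYYYYYY
YYYYYYY
YWWWYYY
YWYWYYY
YWWWYYY
YWWWYYY
YYYYYYY
YYYYYYY
YYYYYYY
After op 2 paint(7,2,K):
YYYYYYY
YYYYYYY
YWWWYYY
YWYWYYY
YWWWYYY
YWWWYYY
YYYYYYY
YYKYYYY
YYYYYYY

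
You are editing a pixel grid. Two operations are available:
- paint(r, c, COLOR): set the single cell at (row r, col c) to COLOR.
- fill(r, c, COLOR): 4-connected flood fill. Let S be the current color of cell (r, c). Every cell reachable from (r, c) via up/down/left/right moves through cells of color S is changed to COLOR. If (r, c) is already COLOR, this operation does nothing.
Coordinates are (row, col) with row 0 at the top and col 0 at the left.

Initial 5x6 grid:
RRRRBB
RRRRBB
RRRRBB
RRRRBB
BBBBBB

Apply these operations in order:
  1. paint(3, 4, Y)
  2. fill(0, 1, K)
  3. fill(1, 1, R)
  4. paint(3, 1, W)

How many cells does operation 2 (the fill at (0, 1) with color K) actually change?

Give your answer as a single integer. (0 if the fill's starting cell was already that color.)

Answer: 16

Derivation:
After op 1 paint(3,4,Y):
RRRRBB
RRRRBB
RRRRBB
RRRRYB
BBBBBB
After op 2 fill(0,1,K) [16 cells changed]:
KKKKBB
KKKKBB
KKKKBB
KKKKYB
BBBBBB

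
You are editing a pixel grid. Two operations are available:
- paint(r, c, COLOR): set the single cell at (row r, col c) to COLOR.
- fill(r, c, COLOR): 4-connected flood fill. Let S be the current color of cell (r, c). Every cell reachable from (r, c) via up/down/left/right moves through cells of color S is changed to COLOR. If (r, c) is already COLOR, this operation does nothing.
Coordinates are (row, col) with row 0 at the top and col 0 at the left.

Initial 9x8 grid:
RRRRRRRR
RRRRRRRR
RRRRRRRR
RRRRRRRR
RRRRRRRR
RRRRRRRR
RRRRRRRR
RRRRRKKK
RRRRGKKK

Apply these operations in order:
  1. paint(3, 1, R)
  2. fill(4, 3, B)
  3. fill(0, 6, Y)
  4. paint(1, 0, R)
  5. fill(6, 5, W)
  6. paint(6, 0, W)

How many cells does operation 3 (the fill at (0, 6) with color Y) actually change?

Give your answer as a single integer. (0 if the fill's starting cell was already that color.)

After op 1 paint(3,1,R):
RRRRRRRR
RRRRRRRR
RRRRRRRR
RRRRRRRR
RRRRRRRR
RRRRRRRR
RRRRRRRR
RRRRRKKK
RRRRGKKK
After op 2 fill(4,3,B) [65 cells changed]:
BBBBBBBB
BBBBBBBB
BBBBBBBB
BBBBBBBB
BBBBBBBB
BBBBBBBB
BBBBBBBB
BBBBBKKK
BBBBGKKK
After op 3 fill(0,6,Y) [65 cells changed]:
YYYYYYYY
YYYYYYYY
YYYYYYYY
YYYYYYYY
YYYYYYYY
YYYYYYYY
YYYYYYYY
YYYYYKKK
YYYYGKKK

Answer: 65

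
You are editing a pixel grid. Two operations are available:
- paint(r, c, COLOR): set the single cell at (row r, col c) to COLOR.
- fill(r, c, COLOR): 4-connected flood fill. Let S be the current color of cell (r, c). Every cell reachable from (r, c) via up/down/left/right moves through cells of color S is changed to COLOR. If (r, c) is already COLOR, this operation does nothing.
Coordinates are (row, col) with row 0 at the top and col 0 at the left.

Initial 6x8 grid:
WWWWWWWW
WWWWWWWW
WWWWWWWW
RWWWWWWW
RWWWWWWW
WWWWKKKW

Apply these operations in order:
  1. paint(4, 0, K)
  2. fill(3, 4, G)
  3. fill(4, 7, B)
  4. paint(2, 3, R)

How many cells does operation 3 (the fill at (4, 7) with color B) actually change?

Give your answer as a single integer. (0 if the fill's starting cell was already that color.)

After op 1 paint(4,0,K):
WWWWWWWW
WWWWWWWW
WWWWWWWW
RWWWWWWW
KWWWWWWW
WWWWKKKW
After op 2 fill(3,4,G) [43 cells changed]:
GGGGGGGG
GGGGGGGG
GGGGGGGG
RGGGGGGG
KGGGGGGG
GGGGKKKG
After op 3 fill(4,7,B) [43 cells changed]:
BBBBBBBB
BBBBBBBB
BBBBBBBB
RBBBBBBB
KBBBBBBB
BBBBKKKB

Answer: 43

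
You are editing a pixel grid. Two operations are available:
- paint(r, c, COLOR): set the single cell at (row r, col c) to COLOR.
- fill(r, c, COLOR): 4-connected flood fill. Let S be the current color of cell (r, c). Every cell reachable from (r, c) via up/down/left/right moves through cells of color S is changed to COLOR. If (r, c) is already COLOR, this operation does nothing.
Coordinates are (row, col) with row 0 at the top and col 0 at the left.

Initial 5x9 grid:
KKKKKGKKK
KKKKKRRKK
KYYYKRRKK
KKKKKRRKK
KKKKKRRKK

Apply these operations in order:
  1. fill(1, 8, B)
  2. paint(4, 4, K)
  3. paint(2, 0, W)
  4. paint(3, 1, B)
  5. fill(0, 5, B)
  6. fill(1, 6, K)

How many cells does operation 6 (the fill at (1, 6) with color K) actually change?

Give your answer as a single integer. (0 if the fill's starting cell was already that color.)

After op 1 fill(1,8,B) [11 cells changed]:
KKKKKGBBB
KKKKKRRBB
KYYYKRRBB
KKKKKRRBB
KKKKKRRBB
After op 2 paint(4,4,K):
KKKKKGBBB
KKKKKRRBB
KYYYKRRBB
KKKKKRRBB
KKKKKRRBB
After op 3 paint(2,0,W):
KKKKKGBBB
KKKKKRRBB
WYYYKRRBB
KKKKKRRBB
KKKKKRRBB
After op 4 paint(3,1,B):
KKKKKGBBB
KKKKKRRBB
WYYYKRRBB
KBKKKRRBB
KKKKKRRBB
After op 5 fill(0,5,B) [1 cells changed]:
KKKKKBBBB
KKKKKRRBB
WYYYKRRBB
KBKKKRRBB
KKKKKRRBB
After op 6 fill(1,6,K) [8 cells changed]:
KKKKKBBBB
KKKKKKKBB
WYYYKKKBB
KBKKKKKBB
KKKKKKKBB

Answer: 8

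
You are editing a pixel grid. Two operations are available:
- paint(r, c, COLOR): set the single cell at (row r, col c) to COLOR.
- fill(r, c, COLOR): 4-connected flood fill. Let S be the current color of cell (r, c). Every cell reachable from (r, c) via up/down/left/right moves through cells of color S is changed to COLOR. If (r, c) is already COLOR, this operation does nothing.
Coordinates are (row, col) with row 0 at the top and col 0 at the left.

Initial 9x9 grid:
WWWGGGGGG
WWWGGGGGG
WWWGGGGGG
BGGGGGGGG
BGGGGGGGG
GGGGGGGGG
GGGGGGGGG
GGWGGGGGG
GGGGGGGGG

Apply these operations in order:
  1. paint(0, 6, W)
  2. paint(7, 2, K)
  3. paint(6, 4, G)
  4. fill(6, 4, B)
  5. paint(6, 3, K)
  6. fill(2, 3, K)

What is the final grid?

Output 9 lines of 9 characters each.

Answer: WWWKKKWKK
WWWKKKKKK
WWWKKKKKK
KKKKKKKKK
KKKKKKKKK
KKKKKKKKK
KKKKKKKKK
KKKKKKKKK
KKKKKKKKK

Derivation:
After op 1 paint(0,6,W):
WWWGGGWGG
WWWGGGGGG
WWWGGGGGG
BGGGGGGGG
BGGGGGGGG
GGGGGGGGG
GGGGGGGGG
GGWGGGGGG
GGGGGGGGG
After op 2 paint(7,2,K):
WWWGGGWGG
WWWGGGGGG
WWWGGGGGG
BGGGGGGGG
BGGGGGGGG
GGGGGGGGG
GGGGGGGGG
GGKGGGGGG
GGGGGGGGG
After op 3 paint(6,4,G):
WWWGGGWGG
WWWGGGGGG
WWWGGGGGG
BGGGGGGGG
BGGGGGGGG
GGGGGGGGG
GGGGGGGGG
GGKGGGGGG
GGGGGGGGG
After op 4 fill(6,4,B) [68 cells changed]:
WWWBBBWBB
WWWBBBBBB
WWWBBBBBB
BBBBBBBBB
BBBBBBBBB
BBBBBBBBB
BBBBBBBBB
BBKBBBBBB
BBBBBBBBB
After op 5 paint(6,3,K):
WWWBBBWBB
WWWBBBBBB
WWWBBBBBB
BBBBBBBBB
BBBBBBBBB
BBBBBBBBB
BBBKBBBBB
BBKBBBBBB
BBBBBBBBB
After op 6 fill(2,3,K) [69 cells changed]:
WWWKKKWKK
WWWKKKKKK
WWWKKKKKK
KKKKKKKKK
KKKKKKKKK
KKKKKKKKK
KKKKKKKKK
KKKKKKKKK
KKKKKKKKK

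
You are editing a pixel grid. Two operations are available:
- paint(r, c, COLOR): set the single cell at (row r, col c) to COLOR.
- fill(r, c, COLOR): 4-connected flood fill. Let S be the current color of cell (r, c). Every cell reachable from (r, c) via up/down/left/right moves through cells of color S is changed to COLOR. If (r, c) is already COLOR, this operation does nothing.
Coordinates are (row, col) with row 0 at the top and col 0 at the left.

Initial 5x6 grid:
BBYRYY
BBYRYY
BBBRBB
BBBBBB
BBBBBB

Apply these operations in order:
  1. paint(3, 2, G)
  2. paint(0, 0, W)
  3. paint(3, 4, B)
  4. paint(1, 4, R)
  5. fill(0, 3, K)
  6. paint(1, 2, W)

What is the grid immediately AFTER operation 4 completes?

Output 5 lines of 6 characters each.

Answer: WBYRYY
BBYRRY
BBBRBB
BBGBBB
BBBBBB

Derivation:
After op 1 paint(3,2,G):
BBYRYY
BBYRYY
BBBRBB
BBGBBB
BBBBBB
After op 2 paint(0,0,W):
WBYRYY
BBYRYY
BBBRBB
BBGBBB
BBBBBB
After op 3 paint(3,4,B):
WBYRYY
BBYRYY
BBBRBB
BBGBBB
BBBBBB
After op 4 paint(1,4,R):
WBYRYY
BBYRRY
BBBRBB
BBGBBB
BBBBBB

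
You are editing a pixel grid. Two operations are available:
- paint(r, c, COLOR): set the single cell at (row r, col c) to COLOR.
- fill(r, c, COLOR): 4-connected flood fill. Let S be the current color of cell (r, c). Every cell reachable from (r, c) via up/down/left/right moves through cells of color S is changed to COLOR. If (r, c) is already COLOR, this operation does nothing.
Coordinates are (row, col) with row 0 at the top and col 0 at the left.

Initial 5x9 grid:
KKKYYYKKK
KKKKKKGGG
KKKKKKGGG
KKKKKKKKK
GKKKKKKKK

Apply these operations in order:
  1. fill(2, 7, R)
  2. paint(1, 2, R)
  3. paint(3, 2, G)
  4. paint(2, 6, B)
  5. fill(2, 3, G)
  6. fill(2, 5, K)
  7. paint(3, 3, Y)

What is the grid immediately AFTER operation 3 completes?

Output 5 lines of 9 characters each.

Answer: KKKYYYKKK
KKRKKKRRR
KKKKKKRRR
KKGKKKKKK
GKKKKKKKK

Derivation:
After op 1 fill(2,7,R) [6 cells changed]:
KKKYYYKKK
KKKKKKRRR
KKKKKKRRR
KKKKKKKKK
GKKKKKKKK
After op 2 paint(1,2,R):
KKKYYYKKK
KKRKKKRRR
KKKKKKRRR
KKKKKKKKK
GKKKKKKKK
After op 3 paint(3,2,G):
KKKYYYKKK
KKRKKKRRR
KKKKKKRRR
KKGKKKKKK
GKKKKKKKK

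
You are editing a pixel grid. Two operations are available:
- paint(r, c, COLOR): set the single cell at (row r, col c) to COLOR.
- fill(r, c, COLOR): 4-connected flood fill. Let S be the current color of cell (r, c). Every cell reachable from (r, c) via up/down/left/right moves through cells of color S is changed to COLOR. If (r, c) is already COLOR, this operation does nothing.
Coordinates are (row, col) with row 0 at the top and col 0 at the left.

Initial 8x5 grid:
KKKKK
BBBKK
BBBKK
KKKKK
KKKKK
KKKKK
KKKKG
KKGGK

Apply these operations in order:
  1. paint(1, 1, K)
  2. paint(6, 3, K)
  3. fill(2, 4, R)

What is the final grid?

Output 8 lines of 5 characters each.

Answer: RRRRR
BRBRR
BBBRR
RRRRR
RRRRR
RRRRR
RRRRG
RRGGK

Derivation:
After op 1 paint(1,1,K):
KKKKK
BKBKK
BBBKK
KKKKK
KKKKK
KKKKK
KKKKG
KKGGK
After op 2 paint(6,3,K):
KKKKK
BKBKK
BBBKK
KKKKK
KKKKK
KKKKK
KKKKG
KKGGK
After op 3 fill(2,4,R) [31 cells changed]:
RRRRR
BRBRR
BBBRR
RRRRR
RRRRR
RRRRR
RRRRG
RRGGK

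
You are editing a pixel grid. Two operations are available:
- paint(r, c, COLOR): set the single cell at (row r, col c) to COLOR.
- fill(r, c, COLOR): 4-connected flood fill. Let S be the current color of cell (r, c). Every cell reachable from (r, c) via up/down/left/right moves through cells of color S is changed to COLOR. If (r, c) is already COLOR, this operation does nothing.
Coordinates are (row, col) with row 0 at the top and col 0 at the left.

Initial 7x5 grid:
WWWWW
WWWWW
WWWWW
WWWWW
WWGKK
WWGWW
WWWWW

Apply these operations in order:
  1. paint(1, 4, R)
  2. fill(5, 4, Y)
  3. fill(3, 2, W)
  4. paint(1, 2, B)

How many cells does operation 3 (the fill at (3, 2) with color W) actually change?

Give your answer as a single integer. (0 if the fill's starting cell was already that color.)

Answer: 30

Derivation:
After op 1 paint(1,4,R):
WWWWW
WWWWR
WWWWW
WWWWW
WWGKK
WWGWW
WWWWW
After op 2 fill(5,4,Y) [30 cells changed]:
YYYYY
YYYYR
YYYYY
YYYYY
YYGKK
YYGYY
YYYYY
After op 3 fill(3,2,W) [30 cells changed]:
WWWWW
WWWWR
WWWWW
WWWWW
WWGKK
WWGWW
WWWWW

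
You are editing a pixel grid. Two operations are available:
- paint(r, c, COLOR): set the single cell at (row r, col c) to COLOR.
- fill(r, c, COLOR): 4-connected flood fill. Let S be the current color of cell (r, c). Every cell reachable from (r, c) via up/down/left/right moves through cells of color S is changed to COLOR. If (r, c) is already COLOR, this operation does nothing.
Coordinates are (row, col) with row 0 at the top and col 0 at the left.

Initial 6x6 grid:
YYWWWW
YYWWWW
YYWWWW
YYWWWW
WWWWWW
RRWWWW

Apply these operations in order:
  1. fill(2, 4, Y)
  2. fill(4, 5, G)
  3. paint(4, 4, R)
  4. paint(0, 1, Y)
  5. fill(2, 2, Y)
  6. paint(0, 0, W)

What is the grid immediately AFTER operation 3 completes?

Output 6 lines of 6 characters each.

After op 1 fill(2,4,Y) [26 cells changed]:
YYYYYY
YYYYYY
YYYYYY
YYYYYY
YYYYYY
RRYYYY
After op 2 fill(4,5,G) [34 cells changed]:
GGGGGG
GGGGGG
GGGGGG
GGGGGG
GGGGGG
RRGGGG
After op 3 paint(4,4,R):
GGGGGG
GGGGGG
GGGGGG
GGGGGG
GGGGRG
RRGGGG

Answer: GGGGGG
GGGGGG
GGGGGG
GGGGGG
GGGGRG
RRGGGG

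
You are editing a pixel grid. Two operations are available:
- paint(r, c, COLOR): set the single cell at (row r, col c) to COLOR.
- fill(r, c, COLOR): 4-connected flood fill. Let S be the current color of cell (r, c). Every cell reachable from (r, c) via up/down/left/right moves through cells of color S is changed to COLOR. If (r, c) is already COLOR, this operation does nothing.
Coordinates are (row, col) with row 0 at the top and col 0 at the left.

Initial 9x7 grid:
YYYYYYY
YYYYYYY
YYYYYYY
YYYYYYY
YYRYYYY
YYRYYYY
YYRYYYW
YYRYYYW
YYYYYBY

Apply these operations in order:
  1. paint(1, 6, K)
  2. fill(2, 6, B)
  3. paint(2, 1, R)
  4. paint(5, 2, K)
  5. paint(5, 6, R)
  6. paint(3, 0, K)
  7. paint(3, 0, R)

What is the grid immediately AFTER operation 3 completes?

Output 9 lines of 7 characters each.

After op 1 paint(1,6,K):
YYYYYYY
YYYYYYK
YYYYYYY
YYYYYYY
YYRYYYY
YYRYYYY
YYRYYYW
YYRYYYW
YYYYYBY
After op 2 fill(2,6,B) [54 cells changed]:
BBBBBBB
BBBBBBK
BBBBBBB
BBBBBBB
BBRBBBB
BBRBBBB
BBRBBBW
BBRBBBW
BBBBBBY
After op 3 paint(2,1,R):
BBBBBBB
BBBBBBK
BRBBBBB
BBBBBBB
BBRBBBB
BBRBBBB
BBRBBBW
BBRBBBW
BBBBBBY

Answer: BBBBBBB
BBBBBBK
BRBBBBB
BBBBBBB
BBRBBBB
BBRBBBB
BBRBBBW
BBRBBBW
BBBBBBY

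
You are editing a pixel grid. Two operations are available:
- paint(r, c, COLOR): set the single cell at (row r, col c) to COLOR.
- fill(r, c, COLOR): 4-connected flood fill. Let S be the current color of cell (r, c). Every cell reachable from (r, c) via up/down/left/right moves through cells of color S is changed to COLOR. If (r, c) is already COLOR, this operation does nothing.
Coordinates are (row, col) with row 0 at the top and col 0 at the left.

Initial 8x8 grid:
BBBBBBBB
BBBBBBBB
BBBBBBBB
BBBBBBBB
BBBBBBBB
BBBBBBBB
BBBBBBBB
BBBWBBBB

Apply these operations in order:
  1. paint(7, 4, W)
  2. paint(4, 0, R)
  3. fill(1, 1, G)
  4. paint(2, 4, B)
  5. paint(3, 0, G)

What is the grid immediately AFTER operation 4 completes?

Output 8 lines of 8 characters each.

After op 1 paint(7,4,W):
BBBBBBBB
BBBBBBBB
BBBBBBBB
BBBBBBBB
BBBBBBBB
BBBBBBBB
BBBBBBBB
BBBWWBBB
After op 2 paint(4,0,R):
BBBBBBBB
BBBBBBBB
BBBBBBBB
BBBBBBBB
RBBBBBBB
BBBBBBBB
BBBBBBBB
BBBWWBBB
After op 3 fill(1,1,G) [61 cells changed]:
GGGGGGGG
GGGGGGGG
GGGGGGGG
GGGGGGGG
RGGGGGGG
GGGGGGGG
GGGGGGGG
GGGWWGGG
After op 4 paint(2,4,B):
GGGGGGGG
GGGGGGGG
GGGGBGGG
GGGGGGGG
RGGGGGGG
GGGGGGGG
GGGGGGGG
GGGWWGGG

Answer: GGGGGGGG
GGGGGGGG
GGGGBGGG
GGGGGGGG
RGGGGGGG
GGGGGGGG
GGGGGGGG
GGGWWGGG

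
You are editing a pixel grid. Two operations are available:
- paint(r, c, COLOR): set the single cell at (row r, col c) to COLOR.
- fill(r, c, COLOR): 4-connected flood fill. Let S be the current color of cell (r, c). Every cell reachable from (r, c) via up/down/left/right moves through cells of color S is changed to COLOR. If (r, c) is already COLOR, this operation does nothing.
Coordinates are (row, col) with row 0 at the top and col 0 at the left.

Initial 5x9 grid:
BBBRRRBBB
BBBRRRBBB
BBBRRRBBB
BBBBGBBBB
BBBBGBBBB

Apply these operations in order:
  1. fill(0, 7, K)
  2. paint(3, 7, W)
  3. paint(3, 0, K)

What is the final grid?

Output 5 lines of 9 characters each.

After op 1 fill(0,7,K) [17 cells changed]:
BBBRRRKKK
BBBRRRKKK
BBBRRRKKK
BBBBGKKKK
BBBBGKKKK
After op 2 paint(3,7,W):
BBBRRRKKK
BBBRRRKKK
BBBRRRKKK
BBBBGKKWK
BBBBGKKKK
After op 3 paint(3,0,K):
BBBRRRKKK
BBBRRRKKK
BBBRRRKKK
KBBBGKKWK
BBBBGKKKK

Answer: BBBRRRKKK
BBBRRRKKK
BBBRRRKKK
KBBBGKKWK
BBBBGKKKK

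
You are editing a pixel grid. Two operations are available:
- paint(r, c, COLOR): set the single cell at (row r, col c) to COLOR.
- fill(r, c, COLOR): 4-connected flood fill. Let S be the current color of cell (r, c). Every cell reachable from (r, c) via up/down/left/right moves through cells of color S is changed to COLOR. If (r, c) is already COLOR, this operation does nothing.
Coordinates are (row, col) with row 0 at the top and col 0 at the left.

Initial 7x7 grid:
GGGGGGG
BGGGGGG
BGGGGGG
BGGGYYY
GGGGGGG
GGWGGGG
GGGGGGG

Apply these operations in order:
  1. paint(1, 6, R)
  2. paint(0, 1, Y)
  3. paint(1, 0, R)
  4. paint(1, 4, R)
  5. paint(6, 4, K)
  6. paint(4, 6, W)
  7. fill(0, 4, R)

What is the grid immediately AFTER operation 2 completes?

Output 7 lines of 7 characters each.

After op 1 paint(1,6,R):
GGGGGGG
BGGGGGR
BGGGGGG
BGGGYYY
GGGGGGG
GGWGGGG
GGGGGGG
After op 2 paint(0,1,Y):
GYGGGGG
BGGGGGR
BGGGGGG
BGGGYYY
GGGGGGG
GGWGGGG
GGGGGGG

Answer: GYGGGGG
BGGGGGR
BGGGGGG
BGGGYYY
GGGGGGG
GGWGGGG
GGGGGGG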